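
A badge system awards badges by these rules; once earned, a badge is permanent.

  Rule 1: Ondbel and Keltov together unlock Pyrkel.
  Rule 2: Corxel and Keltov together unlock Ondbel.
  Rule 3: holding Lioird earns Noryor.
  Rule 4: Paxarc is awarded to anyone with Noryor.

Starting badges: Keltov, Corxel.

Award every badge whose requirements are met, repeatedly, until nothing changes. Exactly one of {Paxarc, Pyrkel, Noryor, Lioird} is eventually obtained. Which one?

Pyrkel

With Corxel and Keltov, Ondbel is earned (Rule 2).
With Ondbel and Keltov, Pyrkel is earned (Rule 1).
Noryor would need Lioird (Rule 3), but Lioird is never earned. No rule produces Lioird, and it is not given. Paxarc would need Noryor (Rule 4), but Noryor is never earned.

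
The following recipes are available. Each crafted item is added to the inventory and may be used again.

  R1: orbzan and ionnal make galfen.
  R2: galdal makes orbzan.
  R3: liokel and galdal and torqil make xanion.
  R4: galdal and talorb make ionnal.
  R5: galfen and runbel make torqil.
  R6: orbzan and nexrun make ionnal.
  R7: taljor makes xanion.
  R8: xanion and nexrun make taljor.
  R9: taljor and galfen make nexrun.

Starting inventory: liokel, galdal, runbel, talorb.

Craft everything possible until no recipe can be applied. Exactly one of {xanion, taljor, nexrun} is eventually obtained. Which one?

xanion

Using R2, galdal makes orbzan.
Using R4, galdal and talorb make ionnal.
orbzan and ionnal → galfen (R1).
galfen and runbel → torqil (R5).
liokel and galdal and torqil → xanion (R3).
taljor would need xanion and nexrun (R8), but nexrun is never obtained. nexrun would need taljor and galfen (R9), but taljor is never obtained.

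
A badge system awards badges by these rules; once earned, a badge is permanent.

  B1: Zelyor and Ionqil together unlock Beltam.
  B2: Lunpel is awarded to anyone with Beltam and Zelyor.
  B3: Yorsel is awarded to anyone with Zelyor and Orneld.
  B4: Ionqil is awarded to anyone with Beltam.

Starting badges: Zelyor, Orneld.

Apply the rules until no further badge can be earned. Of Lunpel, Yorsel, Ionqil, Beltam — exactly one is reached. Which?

Yorsel

With Zelyor and Orneld, Yorsel is earned (B3).
Lunpel would need Beltam and Zelyor (B2), but Beltam is never earned. Beltam would need Zelyor and Ionqil (B1), but Ionqil is never earned. Ionqil would need Beltam (B4), but Beltam is never earned.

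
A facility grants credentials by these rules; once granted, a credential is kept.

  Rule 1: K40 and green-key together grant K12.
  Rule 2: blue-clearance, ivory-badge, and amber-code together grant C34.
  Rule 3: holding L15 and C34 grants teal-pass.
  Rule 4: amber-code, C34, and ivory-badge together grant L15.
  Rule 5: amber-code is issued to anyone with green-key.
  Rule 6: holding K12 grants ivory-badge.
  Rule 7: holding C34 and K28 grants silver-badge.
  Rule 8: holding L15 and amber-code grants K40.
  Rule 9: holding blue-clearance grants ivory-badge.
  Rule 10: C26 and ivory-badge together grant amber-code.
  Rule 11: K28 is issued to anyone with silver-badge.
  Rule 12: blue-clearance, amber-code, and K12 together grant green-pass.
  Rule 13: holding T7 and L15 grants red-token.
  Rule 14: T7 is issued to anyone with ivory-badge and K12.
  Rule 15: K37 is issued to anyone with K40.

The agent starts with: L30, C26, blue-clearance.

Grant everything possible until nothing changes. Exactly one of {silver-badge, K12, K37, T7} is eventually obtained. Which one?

Holding blue-clearance grants ivory-badge (Rule 9).
Holding C26 and ivory-badge grants amber-code (Rule 10).
Holding blue-clearance, ivory-badge, and amber-code grants C34 (Rule 2).
Holding amber-code, C34, and ivory-badge grants L15 (Rule 4).
Holding L15 and amber-code grants K40 (Rule 8).
Holding K40 grants K37 (Rule 15).
silver-badge would need C34 and K28 (Rule 7), but K28 is never granted. T7 would need ivory-badge and K12 (Rule 14), but K12 is never granted. K12 would need K40 and green-key (Rule 1), but green-key is never granted.

K37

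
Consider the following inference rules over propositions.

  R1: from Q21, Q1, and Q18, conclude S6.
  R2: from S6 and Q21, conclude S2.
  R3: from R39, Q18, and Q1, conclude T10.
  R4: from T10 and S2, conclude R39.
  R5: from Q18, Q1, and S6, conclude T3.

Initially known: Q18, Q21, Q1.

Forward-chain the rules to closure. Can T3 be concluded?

Yes

From Q21, Q1, and Q18, R1 gives S6.
From Q18, Q1, and S6, R5 gives T3.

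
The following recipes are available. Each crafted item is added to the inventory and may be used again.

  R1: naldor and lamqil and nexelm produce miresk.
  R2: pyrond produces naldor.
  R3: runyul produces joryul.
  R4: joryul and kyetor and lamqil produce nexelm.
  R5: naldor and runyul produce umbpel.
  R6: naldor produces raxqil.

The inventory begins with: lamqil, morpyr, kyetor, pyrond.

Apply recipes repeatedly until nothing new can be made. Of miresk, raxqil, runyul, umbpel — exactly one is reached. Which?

pyrond → naldor (R2).
Using R6, naldor makes raxqil.
umbpel would need naldor and runyul (R5), but runyul is never obtained. miresk would need naldor, lamqil, and nexelm (R1), but nexelm is never obtained. No rule produces runyul, and it is not given.

raxqil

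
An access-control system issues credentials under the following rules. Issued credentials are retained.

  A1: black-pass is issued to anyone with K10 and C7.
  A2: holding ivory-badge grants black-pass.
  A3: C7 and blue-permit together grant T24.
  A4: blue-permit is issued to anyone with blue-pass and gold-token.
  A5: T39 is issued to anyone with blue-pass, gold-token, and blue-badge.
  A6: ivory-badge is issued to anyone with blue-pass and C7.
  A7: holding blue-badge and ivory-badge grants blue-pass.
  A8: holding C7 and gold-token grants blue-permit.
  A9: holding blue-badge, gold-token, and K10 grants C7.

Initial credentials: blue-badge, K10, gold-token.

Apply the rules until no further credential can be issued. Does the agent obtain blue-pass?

No

blue-pass would need blue-badge and ivory-badge (A7), but ivory-badge is never granted.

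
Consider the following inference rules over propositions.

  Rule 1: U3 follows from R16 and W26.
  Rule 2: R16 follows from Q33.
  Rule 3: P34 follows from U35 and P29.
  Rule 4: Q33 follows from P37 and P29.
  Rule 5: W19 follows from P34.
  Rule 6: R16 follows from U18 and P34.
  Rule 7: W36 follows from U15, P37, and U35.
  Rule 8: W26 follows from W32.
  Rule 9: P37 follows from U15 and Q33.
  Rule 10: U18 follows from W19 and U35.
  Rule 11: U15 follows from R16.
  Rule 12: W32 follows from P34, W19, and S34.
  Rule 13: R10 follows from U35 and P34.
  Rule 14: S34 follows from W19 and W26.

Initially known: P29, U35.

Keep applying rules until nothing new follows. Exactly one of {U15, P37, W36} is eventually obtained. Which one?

U35 and P29 hold, so P34 follows (Rule 3).
P34 holds, so W19 follows (Rule 5).
W19 and U35 hold, so U18 follows (Rule 10).
U18 and P34 hold, so R16 follows (Rule 6).
From R16, Rule 11 gives U15.
P37 would need U15 and Q33 (Rule 9), but Q33 is never established. W36 would need U15, P37, and U35 (Rule 7), but P37 is never established.

U15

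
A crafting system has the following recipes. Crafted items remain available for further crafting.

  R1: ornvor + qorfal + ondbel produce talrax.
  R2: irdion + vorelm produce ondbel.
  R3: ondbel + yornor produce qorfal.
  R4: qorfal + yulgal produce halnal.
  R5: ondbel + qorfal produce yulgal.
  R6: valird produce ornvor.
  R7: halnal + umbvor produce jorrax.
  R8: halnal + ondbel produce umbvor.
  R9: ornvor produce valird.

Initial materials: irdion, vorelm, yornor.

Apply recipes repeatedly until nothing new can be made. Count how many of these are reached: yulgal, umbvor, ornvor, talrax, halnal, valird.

Using R2, irdion and vorelm make ondbel.
Using R3, ondbel and yornor make qorfal.
Using R5, ondbel and qorfal make yulgal.
qorfal + yulgal → halnal (R4).
Using R8, halnal and ondbel make umbvor.
yulgal: reached.
umbvor: reached.
ornvor would need valird (R6), but valird is never obtained.
talrax would need ornvor, qorfal, and ondbel (R1), but ornvor is never obtained.
halnal: reached.
valird would need ornvor (R9), but ornvor is never obtained.
Reached: yulgal, umbvor, and halnal — 3 of the 6.

3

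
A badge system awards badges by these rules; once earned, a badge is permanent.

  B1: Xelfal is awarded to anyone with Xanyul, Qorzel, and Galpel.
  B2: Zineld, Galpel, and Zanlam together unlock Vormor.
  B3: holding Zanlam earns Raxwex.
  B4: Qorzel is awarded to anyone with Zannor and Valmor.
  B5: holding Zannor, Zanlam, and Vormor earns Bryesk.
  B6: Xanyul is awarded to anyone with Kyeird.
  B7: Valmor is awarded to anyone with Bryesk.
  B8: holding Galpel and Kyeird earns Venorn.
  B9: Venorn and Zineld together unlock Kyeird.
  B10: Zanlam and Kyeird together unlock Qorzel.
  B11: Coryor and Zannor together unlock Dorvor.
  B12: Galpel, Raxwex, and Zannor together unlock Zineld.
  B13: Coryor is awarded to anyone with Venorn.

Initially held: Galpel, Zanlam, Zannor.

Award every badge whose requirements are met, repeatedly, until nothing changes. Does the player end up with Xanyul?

No

Xanyul would need Kyeird (B6), but Kyeird is never earned.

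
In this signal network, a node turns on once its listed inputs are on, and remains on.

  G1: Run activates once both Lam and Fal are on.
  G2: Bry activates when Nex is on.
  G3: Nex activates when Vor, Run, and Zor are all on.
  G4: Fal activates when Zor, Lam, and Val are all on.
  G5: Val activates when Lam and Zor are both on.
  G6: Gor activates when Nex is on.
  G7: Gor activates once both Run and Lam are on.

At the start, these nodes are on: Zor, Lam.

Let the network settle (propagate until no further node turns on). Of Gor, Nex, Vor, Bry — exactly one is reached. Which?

Lam and Zor are on, so Val activates (G5).
Zor, Lam, and Val are on, so Fal activates (G4).
Lam and Fal are on, so Run activates (G1).
G7: Run and Lam on → Gor on.
Nex would need Vor, Run, and Zor (G3), but Vor never turns on. No rule produces Vor, and it is not given. Bry would need Nex (G2), but Nex never turns on.

Gor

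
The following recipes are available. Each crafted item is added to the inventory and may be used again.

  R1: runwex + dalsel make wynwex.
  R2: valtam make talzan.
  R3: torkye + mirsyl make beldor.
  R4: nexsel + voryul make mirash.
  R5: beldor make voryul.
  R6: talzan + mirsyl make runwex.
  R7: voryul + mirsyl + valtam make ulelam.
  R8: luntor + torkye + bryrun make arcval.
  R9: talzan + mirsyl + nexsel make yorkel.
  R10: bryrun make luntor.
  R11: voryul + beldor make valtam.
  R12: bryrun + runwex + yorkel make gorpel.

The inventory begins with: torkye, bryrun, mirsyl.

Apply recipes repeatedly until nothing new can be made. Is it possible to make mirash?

No

mirash would need nexsel and voryul (R4), but nexsel is never obtained.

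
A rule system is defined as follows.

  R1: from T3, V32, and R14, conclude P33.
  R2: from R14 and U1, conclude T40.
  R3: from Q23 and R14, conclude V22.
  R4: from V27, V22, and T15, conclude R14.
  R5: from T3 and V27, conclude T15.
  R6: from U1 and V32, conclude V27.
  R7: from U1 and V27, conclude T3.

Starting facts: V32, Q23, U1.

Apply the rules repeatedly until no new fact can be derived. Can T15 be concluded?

U1 and V32 hold, so V27 follows (R6).
U1 and V27 hold, so T3 follows (R7).
T3 and V27 hold, so T15 follows (R5).

Yes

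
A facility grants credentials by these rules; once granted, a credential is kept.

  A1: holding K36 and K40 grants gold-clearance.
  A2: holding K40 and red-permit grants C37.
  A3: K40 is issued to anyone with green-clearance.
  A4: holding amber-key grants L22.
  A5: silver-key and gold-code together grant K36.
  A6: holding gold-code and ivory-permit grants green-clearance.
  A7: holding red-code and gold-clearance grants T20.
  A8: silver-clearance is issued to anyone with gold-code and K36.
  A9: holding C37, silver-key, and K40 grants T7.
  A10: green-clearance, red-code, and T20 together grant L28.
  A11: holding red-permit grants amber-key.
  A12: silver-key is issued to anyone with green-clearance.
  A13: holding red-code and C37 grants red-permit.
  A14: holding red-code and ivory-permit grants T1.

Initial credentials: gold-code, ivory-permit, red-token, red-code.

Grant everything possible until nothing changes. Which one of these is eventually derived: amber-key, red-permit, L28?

L28

Holding gold-code and ivory-permit grants green-clearance (A6).
Holding green-clearance grants K40 (A3).
Holding green-clearance grants silver-key (A12).
Holding silver-key and gold-code grants K36 (A5).
Holding K36 and K40 grants gold-clearance (A1).
Holding red-code and gold-clearance grants T20 (A7).
Holding green-clearance, red-code, and T20 grants L28 (A10).
amber-key would need red-permit (A11), but red-permit is never granted. red-permit would need red-code and C37 (A13), but C37 is never granted.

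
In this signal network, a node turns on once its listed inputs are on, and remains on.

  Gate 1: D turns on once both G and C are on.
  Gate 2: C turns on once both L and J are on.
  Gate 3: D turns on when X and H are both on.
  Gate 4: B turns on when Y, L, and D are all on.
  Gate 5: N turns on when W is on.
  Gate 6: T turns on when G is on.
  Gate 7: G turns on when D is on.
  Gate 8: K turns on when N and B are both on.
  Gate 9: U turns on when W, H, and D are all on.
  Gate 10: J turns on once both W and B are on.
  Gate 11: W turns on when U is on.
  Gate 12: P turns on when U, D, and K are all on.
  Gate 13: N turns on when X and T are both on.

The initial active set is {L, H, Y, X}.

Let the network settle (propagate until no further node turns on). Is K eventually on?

X and H are on, so D turns on (Gate 3).
Y, L, and D are on, so B turns on (Gate 4).
D is on, so G turns on (Gate 7).
G is on, so T turns on (Gate 6).
X and T are on, so N turns on (Gate 13).
Gate 8: N and B on → K on.

Yes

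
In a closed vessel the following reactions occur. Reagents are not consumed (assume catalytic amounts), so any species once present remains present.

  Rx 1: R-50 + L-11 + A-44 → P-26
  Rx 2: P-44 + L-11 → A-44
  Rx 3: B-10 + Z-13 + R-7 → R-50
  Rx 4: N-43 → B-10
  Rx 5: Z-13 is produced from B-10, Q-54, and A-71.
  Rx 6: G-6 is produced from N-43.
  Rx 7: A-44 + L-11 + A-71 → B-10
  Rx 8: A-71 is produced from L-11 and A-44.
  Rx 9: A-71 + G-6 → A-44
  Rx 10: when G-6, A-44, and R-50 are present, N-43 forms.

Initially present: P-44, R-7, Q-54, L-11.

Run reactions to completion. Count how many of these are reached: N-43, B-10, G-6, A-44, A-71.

P-44 and L-11 present → A-44 forms (Rx 2).
L-11 and A-44 present → A-71 forms (Rx 8).
A-44, L-11, and A-71 present → B-10 forms (Rx 7).
N-43 would need G-6, A-44, and R-50 (Rx 10), but G-6 never forms.
B-10: reached.
G-6 would need N-43 (Rx 6), but N-43 never forms.
A-44: reached.
A-71: reached.
Reached: B-10, A-44, and A-71 — 3 of the 5.

3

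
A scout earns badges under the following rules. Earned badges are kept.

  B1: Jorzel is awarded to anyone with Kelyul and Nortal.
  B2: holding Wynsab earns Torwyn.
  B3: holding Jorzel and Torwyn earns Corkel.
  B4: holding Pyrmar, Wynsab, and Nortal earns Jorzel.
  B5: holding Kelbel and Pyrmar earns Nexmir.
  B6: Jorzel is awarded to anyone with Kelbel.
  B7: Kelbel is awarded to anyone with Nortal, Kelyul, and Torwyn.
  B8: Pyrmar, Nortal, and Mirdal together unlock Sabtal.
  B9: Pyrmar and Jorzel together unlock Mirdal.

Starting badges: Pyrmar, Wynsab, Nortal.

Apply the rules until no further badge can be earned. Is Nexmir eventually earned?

Nexmir would need Kelbel and Pyrmar (B5), but Kelbel is never earned.

No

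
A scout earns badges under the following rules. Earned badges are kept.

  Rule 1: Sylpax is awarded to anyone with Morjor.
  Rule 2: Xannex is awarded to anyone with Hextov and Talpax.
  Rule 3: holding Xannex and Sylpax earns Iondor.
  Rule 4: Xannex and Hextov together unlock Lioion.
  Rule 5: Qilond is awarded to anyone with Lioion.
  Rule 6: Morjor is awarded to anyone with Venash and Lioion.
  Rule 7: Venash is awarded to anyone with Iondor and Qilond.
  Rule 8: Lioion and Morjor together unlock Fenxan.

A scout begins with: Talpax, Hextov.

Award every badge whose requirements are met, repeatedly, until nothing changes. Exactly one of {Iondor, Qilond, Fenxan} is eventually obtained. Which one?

With Hextov and Talpax, Xannex is earned (Rule 2).
With Xannex and Hextov, Lioion is earned (Rule 4).
With Lioion, Qilond is earned (Rule 5).
Iondor would need Xannex and Sylpax (Rule 3), but Sylpax is never earned. Fenxan would need Lioion and Morjor (Rule 8), but Morjor is never earned.

Qilond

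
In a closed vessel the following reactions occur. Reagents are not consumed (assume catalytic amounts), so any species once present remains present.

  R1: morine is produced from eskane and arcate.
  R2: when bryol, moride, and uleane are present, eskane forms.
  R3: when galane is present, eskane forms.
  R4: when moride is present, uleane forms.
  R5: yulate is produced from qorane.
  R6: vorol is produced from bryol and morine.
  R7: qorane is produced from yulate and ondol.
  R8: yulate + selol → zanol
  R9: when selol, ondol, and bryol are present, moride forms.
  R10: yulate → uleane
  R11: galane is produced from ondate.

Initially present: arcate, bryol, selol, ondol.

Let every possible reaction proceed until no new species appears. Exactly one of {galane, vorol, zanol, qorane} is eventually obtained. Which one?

vorol

selol, ondol, and bryol present → moride forms (R9).
moride present → uleane forms (R4).
bryol, moride, and uleane present → eskane forms (R2).
eskane and arcate present → morine forms (R1).
bryol and morine present → vorol forms (R6).
qorane would need yulate and ondol (R7), but yulate never forms. zanol would need yulate and selol (R8), but yulate never forms. galane would need ondate (R11), but ondate never forms.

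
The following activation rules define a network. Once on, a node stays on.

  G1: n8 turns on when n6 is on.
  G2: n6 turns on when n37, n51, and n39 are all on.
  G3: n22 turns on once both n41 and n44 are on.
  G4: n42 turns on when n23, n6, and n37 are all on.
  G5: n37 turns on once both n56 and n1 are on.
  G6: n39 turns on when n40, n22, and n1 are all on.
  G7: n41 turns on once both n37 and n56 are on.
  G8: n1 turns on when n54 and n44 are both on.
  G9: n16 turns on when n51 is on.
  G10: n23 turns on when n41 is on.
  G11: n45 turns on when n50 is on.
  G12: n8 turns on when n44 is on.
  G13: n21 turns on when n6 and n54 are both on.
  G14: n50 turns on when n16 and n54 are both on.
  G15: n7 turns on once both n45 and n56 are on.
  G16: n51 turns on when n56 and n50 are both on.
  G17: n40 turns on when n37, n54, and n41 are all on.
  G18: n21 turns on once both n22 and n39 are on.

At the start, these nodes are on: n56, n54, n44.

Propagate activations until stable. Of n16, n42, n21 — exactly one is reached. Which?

n21

G8: n54 and n44 on → n1 on.
G5: n56 and n1 on → n37 on.
G7: n37 and n56 on → n41 on.
G17: n37, n54, and n41 on → n40 on.
G3: n41 and n44 on → n22 on.
n40, n22, and n1 are on, so n39 turns on (G6).
n22 and n39 are on, so n21 turns on (G18).
n16 would need n51 (G9), but n51 never turns on. n42 would need n23, n6, and n37 (G4), but n6 never turns on.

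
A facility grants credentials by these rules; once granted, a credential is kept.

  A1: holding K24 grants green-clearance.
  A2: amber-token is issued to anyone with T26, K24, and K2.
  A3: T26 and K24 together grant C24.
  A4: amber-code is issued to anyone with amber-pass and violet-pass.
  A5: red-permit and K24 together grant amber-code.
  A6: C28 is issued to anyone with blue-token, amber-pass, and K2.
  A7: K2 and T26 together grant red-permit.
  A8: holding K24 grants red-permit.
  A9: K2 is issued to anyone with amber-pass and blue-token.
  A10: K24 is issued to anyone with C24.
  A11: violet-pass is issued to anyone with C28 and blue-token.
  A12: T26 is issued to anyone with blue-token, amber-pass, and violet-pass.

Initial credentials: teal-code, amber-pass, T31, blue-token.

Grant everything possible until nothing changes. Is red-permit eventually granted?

Yes

Holding amber-pass and blue-token grants K2 (A9).
Holding blue-token, amber-pass, and K2 grants C28 (A6).
Holding C28 and blue-token grants violet-pass (A11).
Holding blue-token, amber-pass, and violet-pass grants T26 (A12).
Holding K2 and T26 grants red-permit (A7).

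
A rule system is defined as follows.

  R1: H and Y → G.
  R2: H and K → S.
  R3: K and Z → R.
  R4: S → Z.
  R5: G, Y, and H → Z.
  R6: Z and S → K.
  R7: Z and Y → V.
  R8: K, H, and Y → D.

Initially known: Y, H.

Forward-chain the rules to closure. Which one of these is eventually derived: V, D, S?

H and Y hold, so G follows (R1).
From G, Y, and H, R5 gives Z.
From Z and Y, R7 gives V.
S would need H and K (R2), but K is never established. D would need K, H, and Y (R8), but K is never established.

V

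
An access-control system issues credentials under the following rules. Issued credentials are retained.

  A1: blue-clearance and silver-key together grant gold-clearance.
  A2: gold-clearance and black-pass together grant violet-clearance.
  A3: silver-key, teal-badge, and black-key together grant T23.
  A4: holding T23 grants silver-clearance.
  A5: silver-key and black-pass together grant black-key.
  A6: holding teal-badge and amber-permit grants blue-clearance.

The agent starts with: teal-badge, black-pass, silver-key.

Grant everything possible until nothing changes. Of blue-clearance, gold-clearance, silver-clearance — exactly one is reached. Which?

silver-clearance

Holding silver-key and black-pass grants black-key (A5).
Holding silver-key, teal-badge, and black-key grants T23 (A3).
Holding T23 grants silver-clearance (A4).
blue-clearance would need teal-badge and amber-permit (A6), but amber-permit is never granted. gold-clearance would need blue-clearance and silver-key (A1), but blue-clearance is never granted.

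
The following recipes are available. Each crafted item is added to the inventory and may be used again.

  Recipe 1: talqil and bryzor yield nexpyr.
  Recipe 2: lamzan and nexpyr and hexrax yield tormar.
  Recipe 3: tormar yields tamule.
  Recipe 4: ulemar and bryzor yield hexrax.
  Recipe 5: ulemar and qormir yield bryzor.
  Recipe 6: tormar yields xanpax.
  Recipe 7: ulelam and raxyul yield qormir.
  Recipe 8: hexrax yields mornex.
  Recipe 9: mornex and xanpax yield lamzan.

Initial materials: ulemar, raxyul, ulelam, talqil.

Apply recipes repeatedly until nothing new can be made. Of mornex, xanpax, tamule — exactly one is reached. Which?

Using Recipe 7, ulelam and raxyul make qormir.
Using Recipe 5, ulemar and qormir make bryzor.
Using Recipe 4, ulemar and bryzor make hexrax.
Using Recipe 8, hexrax makes mornex.
tamule would need tormar (Recipe 3), but tormar is never obtained. xanpax would need tormar (Recipe 6), but tormar is never obtained.

mornex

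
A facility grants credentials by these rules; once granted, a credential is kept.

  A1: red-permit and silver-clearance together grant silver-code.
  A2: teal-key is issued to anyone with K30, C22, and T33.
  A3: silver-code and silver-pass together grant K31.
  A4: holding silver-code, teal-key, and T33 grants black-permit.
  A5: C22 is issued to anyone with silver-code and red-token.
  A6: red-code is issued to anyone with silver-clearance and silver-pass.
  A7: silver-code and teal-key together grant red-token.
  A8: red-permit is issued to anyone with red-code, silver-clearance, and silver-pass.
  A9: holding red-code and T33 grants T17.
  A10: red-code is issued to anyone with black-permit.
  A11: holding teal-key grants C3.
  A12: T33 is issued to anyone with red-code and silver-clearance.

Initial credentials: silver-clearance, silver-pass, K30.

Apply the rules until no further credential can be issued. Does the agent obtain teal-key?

teal-key would need K30, C22, and T33 (A2), but C22 is never granted.

No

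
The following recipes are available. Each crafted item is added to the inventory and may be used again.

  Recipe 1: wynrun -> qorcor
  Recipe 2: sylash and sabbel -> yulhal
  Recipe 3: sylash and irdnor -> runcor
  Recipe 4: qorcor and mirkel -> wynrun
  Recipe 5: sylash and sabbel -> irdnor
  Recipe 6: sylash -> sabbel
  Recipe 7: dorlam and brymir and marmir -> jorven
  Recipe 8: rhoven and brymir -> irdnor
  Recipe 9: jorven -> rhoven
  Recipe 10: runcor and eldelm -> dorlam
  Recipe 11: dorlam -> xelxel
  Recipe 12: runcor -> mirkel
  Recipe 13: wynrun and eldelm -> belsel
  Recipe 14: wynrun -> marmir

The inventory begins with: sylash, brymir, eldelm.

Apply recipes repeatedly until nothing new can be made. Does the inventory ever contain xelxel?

sylash -> sabbel (Recipe 6).
Using Recipe 5, sylash and sabbel make irdnor.
sylash and irdnor -> runcor (Recipe 3).
runcor and eldelm -> dorlam (Recipe 10).
dorlam -> xelxel (Recipe 11).

Yes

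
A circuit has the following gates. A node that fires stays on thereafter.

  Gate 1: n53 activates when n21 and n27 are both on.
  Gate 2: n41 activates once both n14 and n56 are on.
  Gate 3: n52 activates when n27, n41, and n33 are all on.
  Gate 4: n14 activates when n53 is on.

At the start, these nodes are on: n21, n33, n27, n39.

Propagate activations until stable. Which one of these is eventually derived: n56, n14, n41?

Gate 1: n21 and n27 on → n53 on.
n53 is on, so n14 activates (Gate 4).
n41 would need n14 and n56 (Gate 2), but n56 never turns on. No rule produces n56, and it is not given.

n14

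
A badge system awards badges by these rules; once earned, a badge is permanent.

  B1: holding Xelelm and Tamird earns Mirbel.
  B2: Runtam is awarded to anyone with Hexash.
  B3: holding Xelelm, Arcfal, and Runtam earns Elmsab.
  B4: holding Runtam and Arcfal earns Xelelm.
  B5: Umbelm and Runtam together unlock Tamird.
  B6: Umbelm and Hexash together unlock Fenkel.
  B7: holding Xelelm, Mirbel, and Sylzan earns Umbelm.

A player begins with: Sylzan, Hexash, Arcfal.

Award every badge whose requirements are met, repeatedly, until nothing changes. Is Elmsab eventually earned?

Yes

With Hexash, Runtam is earned (B2).
With Runtam and Arcfal, Xelelm is earned (B4).
With Xelelm, Arcfal, and Runtam, Elmsab is earned (B3).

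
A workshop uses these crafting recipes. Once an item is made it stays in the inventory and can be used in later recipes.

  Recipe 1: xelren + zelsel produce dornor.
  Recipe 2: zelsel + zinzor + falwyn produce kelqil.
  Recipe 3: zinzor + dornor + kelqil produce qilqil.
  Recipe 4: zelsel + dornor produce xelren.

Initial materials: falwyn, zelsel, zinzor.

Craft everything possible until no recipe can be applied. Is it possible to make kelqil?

Yes

Using Recipe 2, zelsel, zinzor, and falwyn make kelqil.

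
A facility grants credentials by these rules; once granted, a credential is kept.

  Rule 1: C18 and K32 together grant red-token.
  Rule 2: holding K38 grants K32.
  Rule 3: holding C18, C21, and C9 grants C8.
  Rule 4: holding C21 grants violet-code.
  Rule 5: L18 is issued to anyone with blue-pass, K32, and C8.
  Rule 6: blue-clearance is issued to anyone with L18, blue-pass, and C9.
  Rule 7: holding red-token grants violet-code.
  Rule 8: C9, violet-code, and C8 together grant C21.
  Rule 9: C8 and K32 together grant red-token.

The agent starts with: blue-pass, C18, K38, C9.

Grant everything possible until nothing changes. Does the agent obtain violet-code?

Yes

Holding K38 grants K32 (Rule 2).
Holding C18 and K32 grants red-token (Rule 1).
Holding red-token grants violet-code (Rule 7).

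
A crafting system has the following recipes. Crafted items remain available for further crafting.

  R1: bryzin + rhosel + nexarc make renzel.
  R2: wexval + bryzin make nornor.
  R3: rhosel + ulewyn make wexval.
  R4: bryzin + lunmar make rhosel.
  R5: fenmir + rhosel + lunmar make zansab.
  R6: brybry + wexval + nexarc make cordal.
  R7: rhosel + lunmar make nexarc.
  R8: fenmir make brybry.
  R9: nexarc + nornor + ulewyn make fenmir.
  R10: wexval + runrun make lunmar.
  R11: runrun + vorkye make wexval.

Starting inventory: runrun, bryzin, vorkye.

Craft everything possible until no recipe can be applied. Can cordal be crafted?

cordal would need brybry, wexval, and nexarc (R6), but brybry is never obtained.

No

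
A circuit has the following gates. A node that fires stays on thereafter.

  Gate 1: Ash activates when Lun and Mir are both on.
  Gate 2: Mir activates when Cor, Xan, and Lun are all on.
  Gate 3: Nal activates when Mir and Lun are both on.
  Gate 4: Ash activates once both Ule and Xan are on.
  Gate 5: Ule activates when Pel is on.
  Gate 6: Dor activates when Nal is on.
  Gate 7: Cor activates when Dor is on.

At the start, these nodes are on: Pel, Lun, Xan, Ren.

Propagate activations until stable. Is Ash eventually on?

Yes

Pel is on, so Ule activates (Gate 5).
Ule and Xan are on, so Ash activates (Gate 4).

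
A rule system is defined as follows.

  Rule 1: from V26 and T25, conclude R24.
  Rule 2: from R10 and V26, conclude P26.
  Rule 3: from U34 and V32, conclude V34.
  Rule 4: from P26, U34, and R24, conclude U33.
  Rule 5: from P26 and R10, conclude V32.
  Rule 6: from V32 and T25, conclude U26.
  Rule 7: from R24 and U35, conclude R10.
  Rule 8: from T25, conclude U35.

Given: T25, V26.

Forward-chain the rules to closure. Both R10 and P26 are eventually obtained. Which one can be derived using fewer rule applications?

R10

R10: V26 and T25 hold, so R24 follows (Rule 1). T25 holds, so U35 follows (Rule 8). From R24 and U35, Rule 7 gives R10. [3 rule applications]
P26: From V26 and T25, Rule 1 gives R24. T25 holds, so U35 follows (Rule 8). R24 and U35 hold, so R10 follows (Rule 7). R10 and V26 hold, so P26 follows (Rule 2). [4 rule applications]
R10 needs fewer.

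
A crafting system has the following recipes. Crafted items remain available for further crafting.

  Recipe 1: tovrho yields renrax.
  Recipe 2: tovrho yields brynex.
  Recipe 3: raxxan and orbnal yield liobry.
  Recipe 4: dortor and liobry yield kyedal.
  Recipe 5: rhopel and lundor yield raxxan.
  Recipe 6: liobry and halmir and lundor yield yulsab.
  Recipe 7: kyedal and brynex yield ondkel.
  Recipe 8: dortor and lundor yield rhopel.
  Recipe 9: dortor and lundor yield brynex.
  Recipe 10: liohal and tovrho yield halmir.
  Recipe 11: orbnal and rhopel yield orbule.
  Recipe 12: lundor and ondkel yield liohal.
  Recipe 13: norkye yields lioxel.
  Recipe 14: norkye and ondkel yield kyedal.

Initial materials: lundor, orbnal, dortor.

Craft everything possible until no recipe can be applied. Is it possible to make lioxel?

No

lioxel would need norkye (Recipe 13), but norkye is never obtained.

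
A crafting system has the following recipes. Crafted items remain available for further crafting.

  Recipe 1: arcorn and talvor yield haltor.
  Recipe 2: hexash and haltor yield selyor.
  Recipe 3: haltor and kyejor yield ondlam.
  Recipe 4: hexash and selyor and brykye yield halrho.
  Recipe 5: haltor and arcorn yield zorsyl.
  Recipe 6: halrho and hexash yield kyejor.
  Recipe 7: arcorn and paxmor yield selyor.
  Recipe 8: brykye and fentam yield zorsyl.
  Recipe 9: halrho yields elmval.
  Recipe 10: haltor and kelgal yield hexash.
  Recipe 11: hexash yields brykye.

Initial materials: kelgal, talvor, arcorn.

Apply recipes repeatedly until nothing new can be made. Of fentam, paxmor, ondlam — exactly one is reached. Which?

Using Recipe 1, arcorn and talvor make haltor.
Using Recipe 10, haltor and kelgal make hexash.
hexash → brykye (Recipe 11).
Using Recipe 2, hexash and haltor make selyor.
Using Recipe 4, hexash, selyor, and brykye make halrho.
Using Recipe 6, halrho and hexash make kyejor.
haltor and kyejor → ondlam (Recipe 3).
No rule produces fentam, and it is not given. No rule produces paxmor, and it is not given.

ondlam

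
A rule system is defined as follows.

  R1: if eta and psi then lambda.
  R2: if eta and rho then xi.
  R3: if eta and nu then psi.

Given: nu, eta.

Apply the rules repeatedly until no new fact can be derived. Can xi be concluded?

No

xi would need eta and rho (R2), but rho is never established.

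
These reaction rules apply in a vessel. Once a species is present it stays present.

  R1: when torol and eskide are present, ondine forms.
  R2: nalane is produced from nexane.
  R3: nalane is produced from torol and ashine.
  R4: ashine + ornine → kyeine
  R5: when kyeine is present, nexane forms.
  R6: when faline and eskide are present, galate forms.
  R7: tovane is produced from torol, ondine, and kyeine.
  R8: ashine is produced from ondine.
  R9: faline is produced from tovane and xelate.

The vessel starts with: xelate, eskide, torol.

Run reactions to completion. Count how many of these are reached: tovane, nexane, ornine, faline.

tovane would need torol, ondine, and kyeine (R7), but kyeine never forms.
nexane would need kyeine (R5), but kyeine never forms.
No rule produces ornine, and it is not given.
faline would need tovane and xelate (R9), but tovane never forms.
None of the 4 are reached.

0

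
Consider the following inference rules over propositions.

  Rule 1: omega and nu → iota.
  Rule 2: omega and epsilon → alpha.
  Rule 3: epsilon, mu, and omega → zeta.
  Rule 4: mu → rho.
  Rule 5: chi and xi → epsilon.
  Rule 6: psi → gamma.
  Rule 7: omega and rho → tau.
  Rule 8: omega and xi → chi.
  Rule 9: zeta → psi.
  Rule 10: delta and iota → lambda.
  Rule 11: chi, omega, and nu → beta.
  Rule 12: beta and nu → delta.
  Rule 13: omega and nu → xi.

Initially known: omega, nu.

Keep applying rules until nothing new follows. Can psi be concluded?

psi would need zeta (Rule 9), but zeta is never established.

No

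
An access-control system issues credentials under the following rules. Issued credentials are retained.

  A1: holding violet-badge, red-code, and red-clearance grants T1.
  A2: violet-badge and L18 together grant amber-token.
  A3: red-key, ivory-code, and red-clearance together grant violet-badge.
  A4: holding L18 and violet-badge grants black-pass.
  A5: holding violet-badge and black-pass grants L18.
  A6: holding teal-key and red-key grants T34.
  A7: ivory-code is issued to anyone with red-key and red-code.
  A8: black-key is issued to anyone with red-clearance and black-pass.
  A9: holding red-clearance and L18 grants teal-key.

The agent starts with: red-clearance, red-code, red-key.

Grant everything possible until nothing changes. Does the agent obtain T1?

Holding red-key and red-code grants ivory-code (A7).
Holding red-key, ivory-code, and red-clearance grants violet-badge (A3).
Holding violet-badge, red-code, and red-clearance grants T1 (A1).

Yes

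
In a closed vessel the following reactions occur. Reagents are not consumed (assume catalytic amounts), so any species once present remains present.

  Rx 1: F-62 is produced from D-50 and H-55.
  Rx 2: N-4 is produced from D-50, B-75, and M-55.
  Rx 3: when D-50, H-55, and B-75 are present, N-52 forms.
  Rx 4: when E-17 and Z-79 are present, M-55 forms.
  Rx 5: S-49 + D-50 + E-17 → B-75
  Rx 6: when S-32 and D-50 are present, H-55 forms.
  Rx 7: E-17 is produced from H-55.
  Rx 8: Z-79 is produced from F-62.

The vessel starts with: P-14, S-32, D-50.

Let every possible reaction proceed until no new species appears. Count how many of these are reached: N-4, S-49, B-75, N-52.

N-4 would need D-50, B-75, and M-55 (Rx 2), but B-75 never forms.
No rule produces S-49, and it is not given.
B-75 would need S-49, D-50, and E-17 (Rx 5), but S-49 never forms.
N-52 would need D-50, H-55, and B-75 (Rx 3), but B-75 never forms.
None of the 4 are reached.

0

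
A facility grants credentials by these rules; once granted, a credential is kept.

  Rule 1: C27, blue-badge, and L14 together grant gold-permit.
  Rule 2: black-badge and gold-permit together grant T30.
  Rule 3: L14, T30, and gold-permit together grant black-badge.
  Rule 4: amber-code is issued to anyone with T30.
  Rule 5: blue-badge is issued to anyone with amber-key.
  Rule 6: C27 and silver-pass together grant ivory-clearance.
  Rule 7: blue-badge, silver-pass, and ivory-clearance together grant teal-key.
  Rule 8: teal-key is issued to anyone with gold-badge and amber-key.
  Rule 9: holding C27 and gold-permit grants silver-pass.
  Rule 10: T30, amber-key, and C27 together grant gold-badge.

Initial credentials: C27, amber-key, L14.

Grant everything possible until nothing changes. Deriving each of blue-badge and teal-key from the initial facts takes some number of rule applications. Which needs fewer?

blue-badge

blue-badge: Holding amber-key grants blue-badge (Rule 5). [1 rule application]
teal-key: Holding amber-key grants blue-badge (Rule 5). Holding C27, blue-badge, and L14 grants gold-permit (Rule 1). Holding C27 and gold-permit grants silver-pass (Rule 9). Holding C27 and silver-pass grants ivory-clearance (Rule 6). Holding blue-badge, silver-pass, and ivory-clearance grants teal-key (Rule 7). [5 rule applications]
blue-badge needs fewer.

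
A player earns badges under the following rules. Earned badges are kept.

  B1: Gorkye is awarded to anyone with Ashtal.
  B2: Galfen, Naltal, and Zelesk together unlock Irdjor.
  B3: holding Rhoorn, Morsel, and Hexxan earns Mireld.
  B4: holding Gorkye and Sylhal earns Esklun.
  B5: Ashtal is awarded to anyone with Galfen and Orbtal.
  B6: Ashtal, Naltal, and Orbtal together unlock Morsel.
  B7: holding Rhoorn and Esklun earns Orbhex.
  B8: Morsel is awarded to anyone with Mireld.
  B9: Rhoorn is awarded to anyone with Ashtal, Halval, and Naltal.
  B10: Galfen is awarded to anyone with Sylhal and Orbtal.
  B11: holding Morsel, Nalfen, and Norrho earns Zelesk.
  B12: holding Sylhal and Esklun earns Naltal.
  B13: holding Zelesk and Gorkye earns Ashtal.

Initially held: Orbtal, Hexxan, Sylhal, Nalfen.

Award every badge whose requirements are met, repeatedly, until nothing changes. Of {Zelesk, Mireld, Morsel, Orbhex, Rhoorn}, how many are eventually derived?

With Sylhal and Orbtal, Galfen is earned (B10).
With Galfen and Orbtal, Ashtal is earned (B5).
With Ashtal, Gorkye is earned (B1).
With Gorkye and Sylhal, Esklun is earned (B4).
With Sylhal and Esklun, Naltal is earned (B12).
With Ashtal, Naltal, and Orbtal, Morsel is earned (B6).
Zelesk would need Morsel, Nalfen, and Norrho (B11), but Norrho is never earned.
Mireld would need Rhoorn, Morsel, and Hexxan (B3), but Rhoorn is never earned.
Morsel: reached.
Orbhex would need Rhoorn and Esklun (B7), but Rhoorn is never earned.
Rhoorn would need Ashtal, Halval, and Naltal (B9), but Halval is never earned.
Reached: Morsel — 1 of the 5.

1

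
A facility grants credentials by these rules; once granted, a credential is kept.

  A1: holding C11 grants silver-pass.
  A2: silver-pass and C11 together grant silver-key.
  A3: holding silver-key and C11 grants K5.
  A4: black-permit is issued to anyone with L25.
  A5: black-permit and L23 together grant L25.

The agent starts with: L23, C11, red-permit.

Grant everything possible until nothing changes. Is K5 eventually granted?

Holding C11 grants silver-pass (A1).
Holding silver-pass and C11 grants silver-key (A2).
Holding silver-key and C11 grants K5 (A3).

Yes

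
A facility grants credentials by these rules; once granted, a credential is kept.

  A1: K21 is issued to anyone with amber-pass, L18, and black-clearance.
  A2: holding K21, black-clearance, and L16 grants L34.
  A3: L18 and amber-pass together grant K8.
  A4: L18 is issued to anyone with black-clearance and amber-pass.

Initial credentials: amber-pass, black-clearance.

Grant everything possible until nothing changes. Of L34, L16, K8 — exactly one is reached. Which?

Holding black-clearance and amber-pass grants L18 (A4).
Holding L18 and amber-pass grants K8 (A3).
L34 would need K21, black-clearance, and L16 (A2), but L16 is never granted. No rule produces L16, and it is not given.

K8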